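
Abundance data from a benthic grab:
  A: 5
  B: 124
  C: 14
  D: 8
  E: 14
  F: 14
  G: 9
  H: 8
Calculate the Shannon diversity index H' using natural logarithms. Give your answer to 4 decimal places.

Total N = 5+124+14+8+14+14+9+8 = 196, so the proportions are 0.02551, 0.632653, 0.071429, 0.040816, 0.071429, 0.071429, 0.045918, 0.040816 (working shown to 6 dp, full precision carried).
Each pᵢ ln pᵢ term: 0.02551×(-3.668677)=-0.093589, 0.632653×(-0.457833)=-0.289650, 0.071429×(-2.639057)=-0.188504, 0.040816×(-3.198673)=-0.130558, 0.071429×(-2.639057)=-0.188504, 0.071429×(-2.639057)=-0.188504, 0.045918×(-3.080890)=-0.141469, 0.040816×(-3.198673)=-0.130558.
Sum = -1.351336, so H' = 1.3513.

1.3513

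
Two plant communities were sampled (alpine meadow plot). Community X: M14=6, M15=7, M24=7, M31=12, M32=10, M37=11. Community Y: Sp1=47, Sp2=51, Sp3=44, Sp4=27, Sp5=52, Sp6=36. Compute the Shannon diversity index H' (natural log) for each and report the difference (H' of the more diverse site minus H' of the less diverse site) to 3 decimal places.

0.010

Community X: N=53, proportions 0.11321, 0.13208, 0.13208, 0.22642, 0.18868, 0.20755, giving H' = 1.75869 (working shown to 5 dp, full precision carried).
Community Y: N=257, proportions 0.18288, 0.19844, 0.17121, 0.10506, 0.20233, 0.14008, giving H' = 1.76914.
Difference = |1.75869 − 1.76914| = 0.01045, i.e. 0.010 to 3 decimal places.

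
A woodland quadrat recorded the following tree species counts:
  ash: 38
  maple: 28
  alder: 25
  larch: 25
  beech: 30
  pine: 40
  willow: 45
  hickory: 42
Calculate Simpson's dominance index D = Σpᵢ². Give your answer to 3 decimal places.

0.131

Total N = 38+28+25+25+30+40+45+42 = 273, so the proportions are 0.13919, 0.10256, 0.09158, 0.09158, 0.10989, 0.14652, 0.16484, 0.15385 (working shown to 5 dp, full precision carried).
D = 0.13919² + 0.10256² + 0.09158² + 0.09158² + 0.10989² + 0.14652² + 0.16484² + 0.15385² = 0.01938 + 0.01052 + 0.00839 + 0.00839 + 0.01208 + 0.02147 + 0.02717 + 0.02367 = 0.13105.
To 3 decimal places, D = 0.131.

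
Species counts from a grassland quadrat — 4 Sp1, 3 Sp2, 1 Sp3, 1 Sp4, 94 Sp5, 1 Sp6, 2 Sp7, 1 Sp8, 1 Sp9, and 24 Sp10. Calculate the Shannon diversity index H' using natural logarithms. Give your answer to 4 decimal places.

0.9921

Total N = 4+3+1+1+94+1+2+1+1+24 = 132, so the proportions are 0.030303, 0.022727, 0.007576, 0.007576, 0.712121, 0.007576, 0.015152, 0.007576, 0.007576, 0.181818 (working shown to 6 dp, full precision carried).
Each pᵢ ln pᵢ term: 0.030303×(-3.496508)=-0.105955, 0.022727×(-3.784190)=-0.086004, 0.007576×(-4.882802)=-0.036991, 0.007576×(-4.882802)=-0.036991, 0.712121×(-0.339507)=-0.241770, 0.007576×(-4.882802)=-0.036991, 0.015152×(-4.189655)=-0.063480, 0.007576×(-4.882802)=-0.036991, 0.007576×(-4.882802)=-0.036991, 0.181818×(-1.704748)=-0.309954.
Sum = -0.992118, so H' = 0.9921.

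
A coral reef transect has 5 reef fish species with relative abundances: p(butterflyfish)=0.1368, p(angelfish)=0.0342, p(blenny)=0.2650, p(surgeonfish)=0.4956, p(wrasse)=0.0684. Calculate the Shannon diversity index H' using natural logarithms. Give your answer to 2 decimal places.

Each pᵢ ln pᵢ term (working shown to 4 dp, full precision carried): 0.1368×(-1.9892)=-0.2721, 0.0342×(-3.3755)=-0.1154, 0.265×(-1.3280)=-0.3519, 0.4956×(-0.7020)=-0.3479, 0.0684×(-2.6824)=-0.1835.
Sum = -1.2709, so H' = 1.27.

1.27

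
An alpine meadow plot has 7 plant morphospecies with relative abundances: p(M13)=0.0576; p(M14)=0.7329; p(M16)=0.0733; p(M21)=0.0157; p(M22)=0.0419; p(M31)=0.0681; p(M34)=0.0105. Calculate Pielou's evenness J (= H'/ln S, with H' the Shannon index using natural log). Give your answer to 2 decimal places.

0.52

H' = −Σ pᵢ ln pᵢ = −((-0.1644) + (-0.2277) + (-0.1915) + (-0.0652) + (-0.1329) + (-0.1830) + (-0.0478)) = 1.0127 (working shown to 4 dp, full precision carried).
With S = 7 species, ln S = 1.9459, so J = 1.0127/1.9459 = 0.5204, i.e. 0.52 to 2 decimal places.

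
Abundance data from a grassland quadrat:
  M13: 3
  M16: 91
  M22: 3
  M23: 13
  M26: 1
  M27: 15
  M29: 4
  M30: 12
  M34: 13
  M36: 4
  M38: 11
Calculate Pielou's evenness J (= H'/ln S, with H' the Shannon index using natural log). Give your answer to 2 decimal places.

Total N = 3+91+3+13+1+15+4+12+13+4+11 = 170, so the proportions are 0.0176, 0.5353, 0.0176, 0.0765, 0.0059, 0.0882, 0.0235, 0.0706, 0.0765, 0.0235, 0.0647 (working shown to 4 dp, full precision carried).
H' = −Σ pᵢ ln pᵢ = −((-0.0712) + (-0.3345) + (-0.0712) + (-0.1966) + (-0.0302) + (-0.2142) + (-0.0882) + (-0.1871) + (-0.1966) + (-0.0882) + (-0.1772)) = 1.6554.
With S = 11 species, ln S = 2.3979, so J = 1.6554/2.3979 = 0.6903, i.e. 0.69 to 2 decimal places.

0.69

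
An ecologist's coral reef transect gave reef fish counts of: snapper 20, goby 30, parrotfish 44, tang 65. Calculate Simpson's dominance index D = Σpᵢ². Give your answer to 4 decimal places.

Total N = 20+30+44+65 = 159, so the proportions are 0.125786, 0.188679, 0.27673, 0.408805 (working shown to 6 dp, full precision carried).
D = 0.125786² + 0.188679² + 0.27673² + 0.408805² = 0.015822 + 0.035600 + 0.076579 + 0.167122 = 0.295123.
To 4 decimal places, D = 0.2951.

0.2951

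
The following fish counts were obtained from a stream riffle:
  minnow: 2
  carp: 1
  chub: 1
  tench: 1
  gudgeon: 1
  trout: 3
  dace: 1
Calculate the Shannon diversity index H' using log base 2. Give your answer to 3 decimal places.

Total N = 2+1+1+1+1+3+1 = 10, so the proportions are 0.2, 0.1, 0.1, 0.1, 0.1, 0.3, 0.1 (working shown to 5 dp, full precision carried).
Each pᵢ log₂ pᵢ term: 0.2×(-2.32193)=-0.46439, 0.1×(-3.32193)=-0.33219, 0.1×(-3.32193)=-0.33219, 0.1×(-3.32193)=-0.33219, 0.1×(-3.32193)=-0.33219, 0.3×(-1.73697)=-0.52109, 0.1×(-3.32193)=-0.33219.
Sum = -2.64644, so H' = 2.646.

2.646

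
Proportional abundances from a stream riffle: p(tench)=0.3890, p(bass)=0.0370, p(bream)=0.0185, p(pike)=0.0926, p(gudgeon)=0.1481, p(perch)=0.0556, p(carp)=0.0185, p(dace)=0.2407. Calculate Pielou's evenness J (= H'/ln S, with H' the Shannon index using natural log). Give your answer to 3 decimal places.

0.790

H' = −Σ pᵢ ln pᵢ = −((-0.36728) + (-0.12198) + (-0.07381) + (-0.22034) + (-0.28285) + (-0.16066) + (-0.07381) + (-0.34281)) = 1.64355 (working shown to 5 dp, full precision carried).
With S = 8 species, ln S = 2.07944, so J = 1.64355/2.07944 = 0.79038, i.e. 0.790 to 3 decimal places.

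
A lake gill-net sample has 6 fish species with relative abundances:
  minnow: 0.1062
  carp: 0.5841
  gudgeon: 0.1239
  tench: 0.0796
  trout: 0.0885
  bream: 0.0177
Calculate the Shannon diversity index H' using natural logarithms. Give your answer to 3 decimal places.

Each pᵢ ln pᵢ term (working shown to 5 dp, full precision carried): 0.1062×(-2.24243)=-0.23815, 0.5841×(-0.53768)=-0.31406, 0.1239×(-2.08828)=-0.25874, 0.0796×(-2.53074)=-0.20145, 0.0885×(-2.42475)=-0.21459, 0.0177×(-4.03419)=-0.07141.
Sum = -1.29839, so H' = 1.298.

1.298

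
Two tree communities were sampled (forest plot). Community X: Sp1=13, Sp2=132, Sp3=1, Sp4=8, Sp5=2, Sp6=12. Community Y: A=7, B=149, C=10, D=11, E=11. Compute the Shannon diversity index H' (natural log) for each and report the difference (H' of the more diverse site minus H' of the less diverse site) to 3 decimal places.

0.009

Community X: N=168, proportions 0.07738, 0.78571, 0.00595, 0.04762, 0.0119, 0.07143, giving H' = 0.80423 (working shown to 5 dp, full precision carried).
Community Y: N=188, proportions 0.03723, 0.79255, 0.05319, 0.05851, 0.05851, giving H' = 0.79501.
Difference = |0.80423 − 0.79501| = 0.00922, i.e. 0.009 to 3 decimal places.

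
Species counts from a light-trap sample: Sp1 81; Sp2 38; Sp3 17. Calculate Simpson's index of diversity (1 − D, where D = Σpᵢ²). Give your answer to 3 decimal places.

Total N = 81+38+17 = 136, so the proportions are 0.59559, 0.27941, 0.125 (working shown to 5 dp, full precision carried).
D = 0.59559² + 0.27941² + 0.125² = 0.35473 + 0.07807 + 0.01562 = 0.44842.
So 1 − D = 0.55158, i.e. 0.552 to 3 decimal places.

0.552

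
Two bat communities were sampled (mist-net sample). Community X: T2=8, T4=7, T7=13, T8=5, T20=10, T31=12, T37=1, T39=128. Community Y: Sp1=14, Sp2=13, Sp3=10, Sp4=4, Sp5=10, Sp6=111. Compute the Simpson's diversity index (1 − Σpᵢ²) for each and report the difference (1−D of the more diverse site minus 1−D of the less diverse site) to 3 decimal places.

0.009

Community X: N=184, proportions 0.04348, 0.03804, 0.07065, 0.02717, 0.05435, 0.06522, 0.00543, 0.69565, giving 1−D = 0.49976 (working shown to 5 dp, full precision carried).
Community Y: N=162, proportions 0.08642, 0.08025, 0.06173, 0.02469, 0.06173, 0.68519, giving 1−D = 0.50838.
Difference = |0.49976 − 0.50838| = 0.00862, i.e. 0.009 to 3 decimal places.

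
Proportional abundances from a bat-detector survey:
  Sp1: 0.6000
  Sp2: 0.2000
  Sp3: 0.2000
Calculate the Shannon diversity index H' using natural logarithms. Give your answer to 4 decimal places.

0.9503

Each pᵢ ln pᵢ term (working shown to 6 dp, full precision carried): 0.6×(-0.510826)=-0.306495, 0.2×(-1.609438)=-0.321888, 0.2×(-1.609438)=-0.321888.
Sum = -0.950271, so H' = 0.9503.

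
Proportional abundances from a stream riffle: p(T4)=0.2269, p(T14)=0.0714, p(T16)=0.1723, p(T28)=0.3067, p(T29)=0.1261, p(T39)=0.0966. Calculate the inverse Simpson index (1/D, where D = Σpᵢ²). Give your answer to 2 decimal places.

4.86

D = 0.2269² + 0.0714² + 0.1723² + 0.3067² + 0.1261² + 0.0966² = 0.051484 + 0.005098 + 0.029687 + 0.094065 + 0.015901 + 0.009332 = 0.205567 (working shown to 6 dp, full precision carried).
So 1/D = 4.8646, i.e. 4.86 to 2 decimal places.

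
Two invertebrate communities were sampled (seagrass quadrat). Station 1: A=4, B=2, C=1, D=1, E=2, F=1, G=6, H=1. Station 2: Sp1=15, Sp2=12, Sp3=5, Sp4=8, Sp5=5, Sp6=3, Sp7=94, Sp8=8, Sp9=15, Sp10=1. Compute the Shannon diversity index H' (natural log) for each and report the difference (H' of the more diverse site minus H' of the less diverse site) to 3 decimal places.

Station 1: N=18, proportions 0.22222, 0.11111, 0.05556, 0.05556, 0.11111, 0.05556, 0.33333, 0.05556, giving H' = 1.83102 (working shown to 5 dp, full precision carried).
Station 2: N=166, proportions 0.09036, 0.07229, 0.03012, 0.04819, 0.03012, 0.01807, 0.56627, 0.04819, 0.09036, 0.00602, giving H' = 1.55300.
Difference = |1.83102 − 1.55300| = 0.27802, i.e. 0.278 to 3 decimal places.

0.278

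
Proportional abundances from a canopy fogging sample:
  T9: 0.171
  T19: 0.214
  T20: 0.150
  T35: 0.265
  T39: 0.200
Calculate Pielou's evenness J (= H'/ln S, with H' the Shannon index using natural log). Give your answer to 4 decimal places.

0.9881

H' = −Σ pᵢ ln pᵢ = −((-0.302002) + (-0.329941) + (-0.284568) + (-0.351927) + (-0.321888)) = 1.590325 (working shown to 6 dp, full precision carried).
With S = 5 species, ln S = 1.609438, so J = 1.590325/1.609438 = 0.988124, i.e. 0.9881 to 4 decimal places.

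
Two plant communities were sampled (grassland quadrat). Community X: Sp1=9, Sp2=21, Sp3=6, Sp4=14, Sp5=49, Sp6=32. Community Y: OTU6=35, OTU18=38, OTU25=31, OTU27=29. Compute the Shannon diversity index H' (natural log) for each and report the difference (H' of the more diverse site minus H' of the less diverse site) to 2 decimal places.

Community X: N=131, proportions 0.0687, 0.1603, 0.0458, 0.1069, 0.374, 0.2443, giving H' = 1.5698 (working shown to 4 dp, full precision carried).
Community Y: N=133, proportions 0.2632, 0.2857, 0.2331, 0.218, giving H' = 1.3808.
Difference = |1.5698 − 1.3808| = 0.1890, i.e. 0.19 to 2 decimal places.

0.19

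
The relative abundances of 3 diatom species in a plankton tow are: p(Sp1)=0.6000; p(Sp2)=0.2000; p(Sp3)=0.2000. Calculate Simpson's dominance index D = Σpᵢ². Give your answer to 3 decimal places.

0.440

D = 0.6² + 0.2² + 0.2² = 0.36000 + 0.04000 + 0.04000 = 0.44000 (working shown to 5 dp, full precision carried).
To 3 decimal places, D = 0.440.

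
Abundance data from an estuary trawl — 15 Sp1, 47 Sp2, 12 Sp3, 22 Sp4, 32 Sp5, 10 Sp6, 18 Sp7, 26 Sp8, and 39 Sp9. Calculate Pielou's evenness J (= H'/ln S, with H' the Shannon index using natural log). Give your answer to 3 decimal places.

0.947

Total N = 15+47+12+22+32+10+18+26+39 = 221, so the proportions are 0.06787, 0.21267, 0.0543, 0.09955, 0.1448, 0.04525, 0.08145, 0.11765, 0.17647 (working shown to 5 dp, full precision carried).
H' = −Σ pᵢ ln pᵢ = −((-0.18259) + (-0.32922) + (-0.15819) + (-0.22967) + (-0.27981) + (-0.14007) + (-0.20425) + (-0.25177) + (-0.30611)) = 2.08167.
With S = 9 species, ln S = 2.19722, so J = 2.08167/2.19722 = 0.94741, i.e. 0.947 to 3 decimal places.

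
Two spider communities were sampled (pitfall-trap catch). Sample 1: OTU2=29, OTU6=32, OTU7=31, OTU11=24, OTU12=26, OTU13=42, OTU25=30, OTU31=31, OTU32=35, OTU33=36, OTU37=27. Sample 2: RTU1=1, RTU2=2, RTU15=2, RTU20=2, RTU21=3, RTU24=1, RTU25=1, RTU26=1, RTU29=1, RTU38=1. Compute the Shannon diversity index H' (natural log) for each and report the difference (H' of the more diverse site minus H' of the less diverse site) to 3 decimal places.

Sample 1: N=343, proportions 0.08455, 0.09329, 0.09038, 0.06997, 0.0758, 0.12245, 0.08746, 0.09038, 0.10204, 0.10496, 0.07872, giving H' = 2.38614 (working shown to 5 dp, full precision carried).
Sample 2: N=15, proportions 0.06667, 0.13333, 0.13333, 0.13333, 0.2, 0.06667, 0.06667, 0.06667, 0.06667, 0.06667, giving H' = 2.21107.
Difference = |2.38614 − 2.21107| = 0.17507, i.e. 0.175 to 3 decimal places.

0.175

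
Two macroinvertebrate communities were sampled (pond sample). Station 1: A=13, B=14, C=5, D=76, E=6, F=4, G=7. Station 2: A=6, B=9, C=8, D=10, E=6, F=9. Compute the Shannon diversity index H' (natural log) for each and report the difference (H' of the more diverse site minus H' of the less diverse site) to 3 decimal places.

0.444

Station 1: N=125, proportions 0.104, 0.112, 0.04, 0.608, 0.048, 0.032, 0.056, giving H' = 1.32918 (working shown to 5 dp, full precision carried).
Station 2: N=48, proportions 0.125, 0.1875, 0.16667, 0.20833, 0.125, 0.1875, giving H' = 1.77302.
Difference = |1.32918 − 1.77302| = 0.44384, i.e. 0.444 to 3 decimal places.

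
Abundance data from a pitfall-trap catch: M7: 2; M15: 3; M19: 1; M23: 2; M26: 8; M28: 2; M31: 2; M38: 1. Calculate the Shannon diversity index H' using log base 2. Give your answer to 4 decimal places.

2.6421

Total N = 2+3+1+2+8+2+2+1 = 21, so the proportions are 0.095238, 0.142857, 0.047619, 0.095238, 0.380952, 0.095238, 0.095238, 0.047619 (working shown to 6 dp, full precision carried).
Each pᵢ log₂ pᵢ term: 0.095238×(-3.392317)=-0.323078, 0.142857×(-2.807355)=-0.401051, 0.047619×(-4.392317)=-0.209158, 0.095238×(-3.392317)=-0.323078, 0.380952×(-1.392317)=-0.530407, 0.095238×(-3.392317)=-0.323078, 0.095238×(-3.392317)=-0.323078, 0.047619×(-4.392317)=-0.209158.
Sum = -2.642085, so H' = 2.6421.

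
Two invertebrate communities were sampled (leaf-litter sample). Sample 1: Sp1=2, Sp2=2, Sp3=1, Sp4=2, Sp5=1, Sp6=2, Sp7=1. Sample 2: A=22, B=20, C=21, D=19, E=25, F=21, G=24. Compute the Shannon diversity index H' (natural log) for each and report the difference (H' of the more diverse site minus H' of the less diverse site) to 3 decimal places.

0.048

Sample 1: N=11, proportions 0.1818181818, 0.1818181818, 0.0909090909, 0.1818181818, 0.0909090909, 0.1818181818, 0.0909090909, giving H' = 1.8937882324 (working shown to 10 dp, full precision carried).
Sample 2: N=152, proportions 0.1447368421, 0.1315789474, 0.1381578947, 0.125, 0.1644736842, 0.1381578947, 0.1578947368, giving H' = 1.9417946657.
Difference = |1.8937882324 − 1.9417946657| = 0.0480064333, i.e. 0.048 to 3 decimal places.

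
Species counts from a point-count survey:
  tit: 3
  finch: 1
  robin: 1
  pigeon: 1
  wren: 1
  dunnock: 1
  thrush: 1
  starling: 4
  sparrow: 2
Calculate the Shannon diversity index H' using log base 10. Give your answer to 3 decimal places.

0.880

Total N = 3+1+1+1+1+1+1+4+2 = 15, so the proportions are 0.2, 0.06667, 0.06667, 0.06667, 0.06667, 0.06667, 0.06667, 0.26667, 0.13333 (working shown to 5 dp, full precision carried).
Each pᵢ log₁₀ pᵢ term: 0.2×(-0.69897)=-0.13979, 0.06667×(-1.17609)=-0.07841, 0.06667×(-1.17609)=-0.07841, 0.06667×(-1.17609)=-0.07841, 0.06667×(-1.17609)=-0.07841, 0.06667×(-1.17609)=-0.07841, 0.06667×(-1.17609)=-0.07841, 0.26667×(-0.57403)=-0.15308, 0.13333×(-0.87506)=-0.11667.
Sum = -0.87998, so H' = 0.880.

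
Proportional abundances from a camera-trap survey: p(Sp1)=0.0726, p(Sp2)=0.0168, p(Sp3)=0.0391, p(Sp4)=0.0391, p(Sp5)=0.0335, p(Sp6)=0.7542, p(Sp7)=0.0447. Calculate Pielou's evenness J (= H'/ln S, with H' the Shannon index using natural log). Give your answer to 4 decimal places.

H' = −Σ pᵢ ln pᵢ = −((-0.190415) + (-0.068651) + (-0.126748) + (-0.126748) + (-0.113773) + (-0.212758) + (-0.138918)) = 0.978010 (working shown to 6 dp, full precision carried).
With S = 7 species, ln S = 1.945910, so J = 0.978010/1.945910 = 0.502598, i.e. 0.5026 to 4 decimal places.

0.5026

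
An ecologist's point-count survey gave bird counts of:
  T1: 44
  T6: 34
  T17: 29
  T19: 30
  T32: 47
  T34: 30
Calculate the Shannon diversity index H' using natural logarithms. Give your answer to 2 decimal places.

Total N = 44+34+29+30+47+30 = 214, so the proportions are 0.2056, 0.1589, 0.1355, 0.1402, 0.2196, 0.1402 (working shown to 4 dp, full precision carried).
Each pᵢ ln pᵢ term: 0.2056×(-1.5818)=-0.3252, 0.1589×(-1.8396)=-0.2923, 0.1355×(-1.9987)=-0.2708, 0.1402×(-1.9648)=-0.2754, 0.2196×(-1.5158)=-0.3329, 0.1402×(-1.9648)=-0.2754.
Sum = -1.7721, so H' = 1.77.

1.77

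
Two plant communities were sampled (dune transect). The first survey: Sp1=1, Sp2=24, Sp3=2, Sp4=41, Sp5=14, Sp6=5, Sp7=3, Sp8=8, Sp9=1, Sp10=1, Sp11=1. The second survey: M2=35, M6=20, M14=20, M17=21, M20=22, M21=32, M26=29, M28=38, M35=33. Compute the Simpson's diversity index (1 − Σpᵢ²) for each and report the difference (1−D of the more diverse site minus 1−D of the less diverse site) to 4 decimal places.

0.1333

The first survey: N=101, proportions 0.009901, 0.237624, 0.019802, 0.405941, 0.138614, 0.049505, 0.029703, 0.079208, 0.009901, 0.009901, 0.009901, giving 1−D = 0.749142 (working shown to 6 dp, full precision carried).
The second survey: N=250, proportions 0.14, 0.08, 0.08, 0.084, 0.088, 0.128, 0.116, 0.152, 0.132, giving 1−D = 0.882432.
Difference = |0.749142 − 0.882432| = 0.133290, i.e. 0.1333 to 4 decimal places.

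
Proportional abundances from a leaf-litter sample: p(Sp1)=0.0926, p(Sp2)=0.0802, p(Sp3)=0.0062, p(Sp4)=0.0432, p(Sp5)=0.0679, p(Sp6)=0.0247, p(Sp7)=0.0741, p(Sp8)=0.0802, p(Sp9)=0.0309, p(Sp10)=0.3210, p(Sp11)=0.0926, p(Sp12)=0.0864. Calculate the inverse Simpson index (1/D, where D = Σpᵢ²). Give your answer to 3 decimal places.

D = 0.0926² + 0.0802² + 0.0062² + 0.0432² + 0.0679² + 0.0247² + 0.0741² + 0.0802² + 0.0309² + 0.321² + 0.0926² + 0.0864² = 0.0085748 + 0.0064320 + 0.0000384 + 0.0018662 + 0.0046104 + 0.0006101 + 0.0054908 + 0.0064320 + 0.0009548 + 0.1030410 + 0.0085748 + 0.0074650 = 0.1540904 (working shown to 7 dp, full precision carried).
So 1/D = 6.48970, i.e. 6.490 to 3 decimal places.

6.490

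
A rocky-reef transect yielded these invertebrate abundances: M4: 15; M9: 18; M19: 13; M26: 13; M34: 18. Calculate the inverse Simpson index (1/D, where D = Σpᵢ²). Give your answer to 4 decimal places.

Total N = 15+18+13+13+18 = 77, so the proportions are 0.19480519, 0.23376623, 0.16883117, 0.16883117, 0.23376623 (working shown to 8 dp, full precision carried).
D = 0.19480519² + 0.23376623² + 0.16883117² + 0.16883117² + 0.23376623² = 0.03794906 + 0.05464665 + 0.02850396 + 0.02850396 + 0.05464665 = 0.20425030.
So 1/D = 4.895954, i.e. 4.8960 to 4 decimal places.

4.8960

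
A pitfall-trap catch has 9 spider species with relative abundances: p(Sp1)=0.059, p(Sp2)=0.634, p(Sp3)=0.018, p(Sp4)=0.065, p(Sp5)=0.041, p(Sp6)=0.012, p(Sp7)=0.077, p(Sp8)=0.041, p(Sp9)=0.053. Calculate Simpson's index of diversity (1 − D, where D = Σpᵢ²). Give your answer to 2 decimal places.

0.58

D = 0.059² + 0.634² + 0.018² + 0.065² + 0.041² + 0.012² + 0.077² + 0.041² + 0.053² = 0.0035 + 0.4020 + 0.0003 + 0.0042 + 0.0017 + 0.0001 + 0.0059 + 0.0017 + 0.0028 = 0.4222 (working shown to 4 dp, full precision carried).
So 1 − D = 0.5778, i.e. 0.58 to 2 decimal places.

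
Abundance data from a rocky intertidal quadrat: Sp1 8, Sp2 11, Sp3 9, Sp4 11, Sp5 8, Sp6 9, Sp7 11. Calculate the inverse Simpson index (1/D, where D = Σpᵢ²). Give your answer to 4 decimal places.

Total N = 8+11+9+11+8+9+11 = 67, so the proportions are 0.11940299, 0.1641791, 0.13432836, 0.1641791, 0.11940299, 0.13432836, 0.1641791 (working shown to 8 dp, full precision carried).
D = 0.11940299² + 0.1641791² + 0.13432836² + 0.1641791² + 0.11940299² + 0.13432836² + 0.1641791² = 0.01425707 + 0.02695478 + 0.01804411 + 0.02695478 + 0.01425707 + 0.01804411 + 0.02695478 = 0.14546670.
So 1/D = 6.874426, i.e. 6.8744 to 4 decimal places.

6.8744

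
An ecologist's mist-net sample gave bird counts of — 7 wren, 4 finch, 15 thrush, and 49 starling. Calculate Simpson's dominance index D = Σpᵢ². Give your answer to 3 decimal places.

0.478

Total N = 7+4+15+49 = 75, so the proportions are 0.09333, 0.05333, 0.2, 0.65333 (working shown to 5 dp, full precision carried).
D = 0.09333² + 0.05333² + 0.2² + 0.65333² = 0.00871 + 0.00284 + 0.04000 + 0.42684 = 0.47840.
To 3 decimal places, D = 0.478.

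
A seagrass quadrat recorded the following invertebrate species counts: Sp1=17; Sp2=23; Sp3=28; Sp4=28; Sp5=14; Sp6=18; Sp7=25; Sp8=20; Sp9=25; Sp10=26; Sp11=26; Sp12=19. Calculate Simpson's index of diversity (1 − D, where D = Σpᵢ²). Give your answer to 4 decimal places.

Total N = 17+23+28+28+14+18+25+20+25+26+26+19 = 269, so the proportions are 0.063197, 0.085502, 0.104089, 0.104089, 0.052045, 0.066914, 0.092937, 0.074349, 0.092937, 0.096654, 0.096654, 0.070632 (working shown to 6 dp, full precision carried).
D = 0.063197² + 0.085502² + 0.104089² + 0.104089² + 0.052045² + 0.066914² + 0.092937² + 0.074349² + 0.092937² + 0.096654² + 0.096654² + 0.070632² = 0.003994 + 0.007311 + 0.010835 + 0.010835 + 0.002709 + 0.004478 + 0.008637 + 0.005528 + 0.008637 + 0.009342 + 0.009342 + 0.004989 = 0.086635.
So 1 − D = 0.913365, i.e. 0.9134 to 4 decimal places.

0.9134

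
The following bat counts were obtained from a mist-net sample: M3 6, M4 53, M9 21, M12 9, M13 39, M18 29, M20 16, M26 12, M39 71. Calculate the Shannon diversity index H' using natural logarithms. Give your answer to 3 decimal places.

Total N = 6+53+21+9+39+29+16+12+71 = 256, so the proportions are 0.02344, 0.20703, 0.08203, 0.03516, 0.15234, 0.11328, 0.0625, 0.04688, 0.27734 (working shown to 5 dp, full precision carried).
Each pᵢ ln pᵢ term: 0.02344×(-3.75342)=-0.08797, 0.20703×(-1.57489)=-0.32605, 0.08203×(-2.50066)=-0.20513, 0.03516×(-3.34795)=-0.11770, 0.15234×(-1.88162)=-0.28665, 0.11328×(-2.17788)=-0.24671, 0.0625×(-2.77259)=-0.17329, 0.04688×(-3.06027)=-0.14345, 0.27734×(-1.28250)=-0.35569.
Sum = -1.94265, so H' = 1.943.

1.943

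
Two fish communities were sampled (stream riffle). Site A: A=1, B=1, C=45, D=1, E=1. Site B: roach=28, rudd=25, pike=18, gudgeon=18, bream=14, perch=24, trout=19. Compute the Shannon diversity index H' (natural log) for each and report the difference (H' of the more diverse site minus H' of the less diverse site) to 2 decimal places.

Site A: N=49, proportions 0.0204, 0.0204, 0.9184, 0.0204, 0.0204, giving H' = 0.3959 (working shown to 4 dp, full precision carried).
Site B: N=146, proportions 0.1918, 0.1712, 0.1233, 0.1233, 0.0959, 0.1644, 0.1301, giving H' = 1.9220.
Difference = |0.3959 − 1.9220| = 1.5261, i.e. 1.53 to 2 decimal places.

1.53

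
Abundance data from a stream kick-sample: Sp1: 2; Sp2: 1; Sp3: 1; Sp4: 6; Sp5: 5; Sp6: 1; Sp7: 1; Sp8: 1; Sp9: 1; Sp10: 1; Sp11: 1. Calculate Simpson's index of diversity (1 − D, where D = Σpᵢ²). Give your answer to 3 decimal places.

Total N = 2+1+1+6+5+1+1+1+1+1+1 = 21, so the proportions are 0.09524, 0.04762, 0.04762, 0.28571, 0.2381, 0.04762, 0.04762, 0.04762, 0.04762, 0.04762, 0.04762 (working shown to 5 dp, full precision carried).
D = 0.09524² + 0.04762² + 0.04762² + 0.28571² + 0.2381² + 0.04762² + 0.04762² + 0.04762² + 0.04762² + 0.04762² + 0.04762² = 0.00907 + 0.00227 + 0.00227 + 0.08163 + 0.05669 + 0.00227 + 0.00227 + 0.00227 + 0.00227 + 0.00227 + 0.00227 = 0.16553.
So 1 − D = 0.83447, i.e. 0.834 to 3 decimal places.

0.834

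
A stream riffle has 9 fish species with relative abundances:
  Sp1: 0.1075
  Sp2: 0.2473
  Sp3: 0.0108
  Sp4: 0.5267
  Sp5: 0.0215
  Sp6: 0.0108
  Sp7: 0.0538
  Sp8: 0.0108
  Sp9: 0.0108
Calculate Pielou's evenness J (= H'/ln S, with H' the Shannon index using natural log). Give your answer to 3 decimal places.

H' = −Σ pᵢ ln pᵢ = −((-0.23975) + (-0.34552) + (-0.04890) + (-0.33768) + (-0.08255) + (-0.04890) + (-0.15723) + (-0.04890) + (-0.04890)) = 1.35835 (working shown to 5 dp, full precision carried).
With S = 9 species, ln S = 2.19722, so J = 1.35835/2.19722 = 0.61821, i.e. 0.618 to 3 decimal places.

0.618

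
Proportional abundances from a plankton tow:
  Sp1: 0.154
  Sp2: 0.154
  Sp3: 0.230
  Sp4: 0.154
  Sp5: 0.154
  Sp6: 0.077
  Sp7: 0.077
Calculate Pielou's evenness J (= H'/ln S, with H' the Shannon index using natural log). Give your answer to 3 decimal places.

0.969

H' = −Σ pᵢ ln pᵢ = −((-0.28810) + (-0.28810) + (-0.33803) + (-0.28810) + (-0.28810) + (-0.19742) + (-0.19742)) = 1.88529 (working shown to 5 dp, full precision carried).
With S = 7 species, ln S = 1.94591, so J = 1.88529/1.94591 = 0.96885, i.e. 0.969 to 3 decimal places.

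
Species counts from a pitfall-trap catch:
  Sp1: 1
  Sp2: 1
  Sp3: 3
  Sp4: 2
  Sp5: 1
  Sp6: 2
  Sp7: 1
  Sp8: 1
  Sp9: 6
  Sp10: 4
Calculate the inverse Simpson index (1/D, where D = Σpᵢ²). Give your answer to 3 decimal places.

Total N = 1+1+3+2+1+2+1+1+6+4 = 22, so the proportions are 0.0454545, 0.0454545, 0.1363636, 0.0909091, 0.0454545, 0.0909091, 0.0454545, 0.0454545, 0.2727273, 0.1818182 (working shown to 7 dp, full precision carried).
D = 0.0454545² + 0.0454545² + 0.1363636² + 0.0909091² + 0.0454545² + 0.0909091² + 0.0454545² + 0.0454545² + 0.2727273² + 0.1818182² = 0.0020661 + 0.0020661 + 0.0185950 + 0.0082645 + 0.0020661 + 0.0082645 + 0.0020661 + 0.0020661 + 0.0743802 + 0.0330579 = 0.1528926.
So 1/D = 6.54054, i.e. 6.541 to 3 decimal places.

6.541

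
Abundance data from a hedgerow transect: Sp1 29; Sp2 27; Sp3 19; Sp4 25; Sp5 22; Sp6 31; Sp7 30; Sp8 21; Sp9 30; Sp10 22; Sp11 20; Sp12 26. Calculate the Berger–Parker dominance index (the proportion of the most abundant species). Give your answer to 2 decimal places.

0.10

Total N = 29+27+19+25+22+31+30+21+30+22+20+26 = 302, so the proportions are 0.096, 0.0894, 0.0629, 0.0828, 0.0728, 0.1026, 0.0993, 0.0695, 0.0993, 0.0728, 0.0662, 0.0861 (working shown to 4 dp, full precision carried).
The largest proportion is 0.1026, i.e. d = 0.10 to 2 decimal places.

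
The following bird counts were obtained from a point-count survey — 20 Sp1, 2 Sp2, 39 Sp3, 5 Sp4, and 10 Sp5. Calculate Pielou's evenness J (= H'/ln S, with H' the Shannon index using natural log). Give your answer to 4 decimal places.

Total N = 20+2+39+5+10 = 76, so the proportions are 0.263158, 0.026316, 0.513158, 0.065789, 0.131579 (working shown to 6 dp, full precision carried).
H' = −Σ pᵢ ln pᵢ = −((-0.351316) + (-0.095726) + (-0.342364) + (-0.179033) + (-0.266862)) = 1.235301.
With S = 5 species, ln S = 1.609438, so J = 1.235301/1.609438 = 0.767535, i.e. 0.7675 to 4 decimal places.

0.7675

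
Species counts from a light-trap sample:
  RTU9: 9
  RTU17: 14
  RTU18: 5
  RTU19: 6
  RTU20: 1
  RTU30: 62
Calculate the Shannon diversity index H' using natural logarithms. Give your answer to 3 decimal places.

1.158

Total N = 9+14+5+6+1+62 = 97, so the proportions are 0.09278, 0.14433, 0.05155, 0.06186, 0.01031, 0.63918 (working shown to 5 dp, full precision carried).
Each pᵢ ln pᵢ term: 0.09278×(-2.37749)=-0.22059, 0.14433×(-1.93565)=-0.27937, 0.05155×(-2.96527)=-0.15285, 0.06186×(-2.78295)=-0.17214, 0.01031×(-4.57471)=-0.04716, 0.63918×(-0.44758)=-0.28608.
Sum = -1.15820, so H' = 1.158.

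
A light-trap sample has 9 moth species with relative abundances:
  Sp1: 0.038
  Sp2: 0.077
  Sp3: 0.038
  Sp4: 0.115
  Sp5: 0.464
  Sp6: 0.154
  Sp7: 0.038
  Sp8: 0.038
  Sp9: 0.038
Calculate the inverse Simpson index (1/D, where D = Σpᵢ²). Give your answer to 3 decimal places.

D = 0.038² + 0.077² + 0.038² + 0.115² + 0.464² + 0.154² + 0.038² + 0.038² + 0.038² = 0.0014440 + 0.0059290 + 0.0014440 + 0.0132250 + 0.2152960 + 0.0237160 + 0.0014440 + 0.0014440 + 0.0014440 = 0.2653860 (working shown to 7 dp, full precision carried).
So 1/D = 3.76810, i.e. 3.768 to 3 decimal places.

3.768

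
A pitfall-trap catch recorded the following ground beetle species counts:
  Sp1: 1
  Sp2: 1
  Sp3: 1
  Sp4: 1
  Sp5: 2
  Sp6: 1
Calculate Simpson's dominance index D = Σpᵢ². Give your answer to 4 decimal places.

Total N = 1+1+1+1+2+1 = 7, so the proportions are 0.142857, 0.142857, 0.142857, 0.142857, 0.285714, 0.142857 (working shown to 6 dp, full precision carried).
D = 0.142857² + 0.142857² + 0.142857² + 0.142857² + 0.285714² + 0.142857² = 0.020408 + 0.020408 + 0.020408 + 0.020408 + 0.081633 + 0.020408 = 0.183673.
To 4 decimal places, D = 0.1837.

0.1837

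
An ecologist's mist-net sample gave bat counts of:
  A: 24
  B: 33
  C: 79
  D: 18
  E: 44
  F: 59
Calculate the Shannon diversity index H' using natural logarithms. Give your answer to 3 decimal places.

1.674

Total N = 24+33+79+18+44+59 = 257, so the proportions are 0.09339, 0.1284, 0.30739, 0.07004, 0.17121, 0.22957 (working shown to 5 dp, full precision carried).
Each pᵢ ln pᵢ term: 0.09339×(-2.37102)=-0.22142, 0.1284×(-2.05257)=-0.26356, 0.30739×(-1.17963)=-0.36261, 0.07004×(-2.65870)=-0.18621, 0.17121×(-1.76489)=-0.30216, 0.22957×(-1.47154)=-0.33782.
Sum = -1.67378, so H' = 1.674.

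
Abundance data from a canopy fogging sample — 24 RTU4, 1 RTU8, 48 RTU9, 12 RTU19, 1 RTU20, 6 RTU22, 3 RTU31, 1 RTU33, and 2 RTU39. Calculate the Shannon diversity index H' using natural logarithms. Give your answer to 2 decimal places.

1.45

Total N = 24+1+48+12+1+6+3+1+2 = 98, so the proportions are 0.2449, 0.0102, 0.4898, 0.1224, 0.0102, 0.0612, 0.0306, 0.0102, 0.0204 (working shown to 4 dp, full precision carried).
Each pᵢ ln pᵢ term: 0.2449×(-1.4069)=-0.3446, 0.0102×(-4.5850)=-0.0468, 0.4898×(-0.7138)=-0.3496, 0.1224×(-2.1001)=-0.2572, 0.0102×(-4.5850)=-0.0468, 0.0612×(-2.7932)=-0.1710, 0.0306×(-3.4864)=-0.1067, 0.0102×(-4.5850)=-0.0468, 0.0204×(-3.8918)=-0.0794.
Sum = -1.4488, so H' = 1.45.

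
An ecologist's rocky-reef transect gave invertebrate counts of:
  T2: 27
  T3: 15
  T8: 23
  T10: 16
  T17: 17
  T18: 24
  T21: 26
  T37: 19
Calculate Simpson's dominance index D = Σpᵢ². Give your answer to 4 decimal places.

Total N = 27+15+23+16+17+24+26+19 = 167, so the proportions are 0.161677, 0.08982, 0.137725, 0.095808, 0.101796, 0.143713, 0.155689, 0.113772 (working shown to 6 dp, full precision carried).
D = 0.161677² + 0.08982² + 0.137725² + 0.095808² + 0.101796² + 0.143713² + 0.155689² + 0.113772² = 0.026139 + 0.008068 + 0.018968 + 0.009179 + 0.010363 + 0.020653 + 0.024239 + 0.012944 = 0.130553.
To 4 decimal places, D = 0.1306.

0.1306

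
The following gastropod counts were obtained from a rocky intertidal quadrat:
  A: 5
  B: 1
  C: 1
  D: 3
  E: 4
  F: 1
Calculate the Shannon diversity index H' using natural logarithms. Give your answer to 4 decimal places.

Total N = 5+1+1+3+4+1 = 15, so the proportions are 0.333333, 0.066667, 0.066667, 0.2, 0.266667, 0.066667 (working shown to 6 dp, full precision carried).
Each pᵢ ln pᵢ term: 0.333333×(-1.098612)=-0.366204, 0.066667×(-2.708050)=-0.180537, 0.066667×(-2.708050)=-0.180537, 0.2×(-1.609438)=-0.321888, 0.266667×(-1.321756)=-0.352468, 0.066667×(-2.708050)=-0.180537.
Sum = -1.582170, so H' = 1.5822.

1.5822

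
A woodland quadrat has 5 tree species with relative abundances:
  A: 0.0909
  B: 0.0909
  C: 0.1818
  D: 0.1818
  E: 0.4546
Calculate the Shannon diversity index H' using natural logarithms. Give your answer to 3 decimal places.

Each pᵢ ln pᵢ term (working shown to 5 dp, full precision carried): 0.0909×(-2.39800)=-0.21798, 0.0909×(-2.39800)=-0.21798, 0.1818×(-1.70485)=-0.30994, 0.1818×(-1.70485)=-0.30994, 0.4546×(-0.78834)=-0.35838.
Sum = -1.41422, so H' = 1.414.

1.414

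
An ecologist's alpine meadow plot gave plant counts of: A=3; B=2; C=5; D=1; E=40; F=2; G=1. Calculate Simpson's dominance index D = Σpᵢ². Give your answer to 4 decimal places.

Total N = 3+2+5+1+40+2+1 = 54, so the proportions are 0.055556, 0.037037, 0.092593, 0.018519, 0.740741, 0.037037, 0.018519 (working shown to 6 dp, full precision carried).
D = 0.055556² + 0.037037² + 0.092593² + 0.018519² + 0.740741² + 0.037037² + 0.018519² = 0.003086 + 0.001372 + 0.008573 + 0.000343 + 0.548697 + 0.001372 + 0.000343 = 0.563786.
To 4 decimal places, D = 0.5638.

0.5638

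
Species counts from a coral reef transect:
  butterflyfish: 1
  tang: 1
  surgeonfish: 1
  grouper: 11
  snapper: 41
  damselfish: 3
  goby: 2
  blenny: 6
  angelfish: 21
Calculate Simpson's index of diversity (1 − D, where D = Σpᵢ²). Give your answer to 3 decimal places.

0.697

Total N = 1+1+1+11+41+3+2+6+21 = 87, so the proportions are 0.01149, 0.01149, 0.01149, 0.12644, 0.47126, 0.03448, 0.02299, 0.06897, 0.24138 (working shown to 5 dp, full precision carried).
D = 0.01149² + 0.01149² + 0.01149² + 0.12644² + 0.47126² + 0.03448² + 0.02299² + 0.06897² + 0.24138² = 0.00013 + 0.00013 + 0.00013 + 0.01599 + 0.22209 + 0.00119 + 0.00053 + 0.00476 + 0.05826 = 0.30321.
So 1 − D = 0.69679, i.e. 0.697 to 3 decimal places.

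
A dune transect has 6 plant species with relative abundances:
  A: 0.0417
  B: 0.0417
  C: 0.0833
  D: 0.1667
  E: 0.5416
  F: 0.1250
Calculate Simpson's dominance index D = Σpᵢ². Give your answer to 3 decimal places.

0.347

D = 0.0417² + 0.0417² + 0.0833² + 0.1667² + 0.5416² + 0.125² = 0.00174 + 0.00174 + 0.00694 + 0.02779 + 0.29333 + 0.01562 = 0.34716 (working shown to 5 dp, full precision carried).
To 3 decimal places, D = 0.347.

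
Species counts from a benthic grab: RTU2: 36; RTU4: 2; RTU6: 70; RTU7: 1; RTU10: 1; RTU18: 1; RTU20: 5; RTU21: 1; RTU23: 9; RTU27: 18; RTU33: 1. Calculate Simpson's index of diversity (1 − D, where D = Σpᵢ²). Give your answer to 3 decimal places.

Total N = 36+2+70+1+1+1+5+1+9+18+1 = 145, so the proportions are 0.24828, 0.01379, 0.48276, 0.0069, 0.0069, 0.0069, 0.03448, 0.0069, 0.06207, 0.12414, 0.0069 (working shown to 5 dp, full precision carried).
D = 0.24828² + 0.01379² + 0.48276² + 0.0069² + 0.0069² + 0.0069² + 0.03448² + 0.0069² + 0.06207² + 0.12414² + 0.0069² = 0.06164 + 0.00019 + 0.23306 + 0.00005 + 0.00005 + 0.00005 + 0.00119 + 0.00005 + 0.00385 + 0.01541 + 0.00005 = 0.31558.
So 1 − D = 0.68442, i.e. 0.684 to 3 decimal places.

0.684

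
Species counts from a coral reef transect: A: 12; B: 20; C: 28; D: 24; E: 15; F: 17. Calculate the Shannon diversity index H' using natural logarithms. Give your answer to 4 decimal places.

Total N = 12+20+28+24+15+17 = 116, so the proportions are 0.103448, 0.172414, 0.241379, 0.206897, 0.12931, 0.146552 (working shown to 6 dp, full precision carried).
Each pᵢ ln pᵢ term: 0.103448×(-2.268684)=-0.234691, 0.172414×(-1.757858)=-0.303079, 0.241379×(-1.421386)=-0.343093, 0.206897×(-1.575536)=-0.325973, 0.12931×(-2.045540)=-0.264509, 0.146552×(-1.920377)=-0.281435.
Sum = -1.752781, so H' = 1.7528.

1.7528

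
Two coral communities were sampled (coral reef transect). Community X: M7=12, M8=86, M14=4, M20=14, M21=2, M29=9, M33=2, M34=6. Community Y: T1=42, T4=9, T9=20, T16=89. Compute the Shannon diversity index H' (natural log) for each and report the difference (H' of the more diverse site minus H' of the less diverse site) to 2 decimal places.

Community X: N=135, proportions 0.0889, 0.637, 0.0296, 0.1037, 0.0148, 0.0667, 0.0148, 0.0444, giving H' = 1.2854 (working shown to 4 dp, full precision carried).
Community Y: N=160, proportions 0.2625, 0.0563, 0.125, 0.5563, giving H' = 1.0992.
Difference = |1.2854 − 1.0992| = 0.1862, i.e. 0.19 to 2 decimal places.

0.19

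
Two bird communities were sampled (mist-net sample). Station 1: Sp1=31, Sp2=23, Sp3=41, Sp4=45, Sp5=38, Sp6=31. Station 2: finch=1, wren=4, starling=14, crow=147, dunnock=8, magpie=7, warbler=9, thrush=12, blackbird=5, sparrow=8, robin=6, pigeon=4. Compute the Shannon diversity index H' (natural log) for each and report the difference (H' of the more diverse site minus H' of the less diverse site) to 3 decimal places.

0.339

Station 1: N=209, proportions 0.14833, 0.11005, 0.19617, 0.21531, 0.18182, 0.14833, giving H' = 1.76909 (working shown to 5 dp, full precision carried).
Station 2: N=225, proportions 0.00444, 0.01778, 0.06222, 0.65333, 0.03556, 0.03111, 0.04, 0.05333, 0.02222, 0.03556, 0.02667, 0.01778, giving H' = 1.42981.
Difference = |1.76909 − 1.42981| = 0.33928, i.e. 0.339 to 3 decimal places.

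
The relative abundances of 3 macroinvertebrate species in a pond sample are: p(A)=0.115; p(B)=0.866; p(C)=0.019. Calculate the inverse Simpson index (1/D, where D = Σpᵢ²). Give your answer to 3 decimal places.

D = 0.115² + 0.866² + 0.019² = 0.013225 + 0.749956 + 0.000361 = 0.763542 (working shown to 6 dp, full precision carried).
So 1/D = 1.30969, i.e. 1.310 to 3 decimal places.

1.310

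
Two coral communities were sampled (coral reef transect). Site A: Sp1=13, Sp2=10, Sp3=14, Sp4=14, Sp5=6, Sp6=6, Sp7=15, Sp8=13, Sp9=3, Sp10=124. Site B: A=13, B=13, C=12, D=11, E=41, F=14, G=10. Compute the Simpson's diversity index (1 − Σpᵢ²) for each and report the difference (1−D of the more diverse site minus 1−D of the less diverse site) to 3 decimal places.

0.149

Site A: N=218, proportions 0.059633, 0.045872, 0.06422, 0.06422, 0.027523, 0.027523, 0.068807, 0.059633, 0.013761, 0.568807, giving 1−D = 0.652554 (working shown to 6 dp, full precision carried).
Site B: N=114, proportions 0.114035, 0.114035, 0.105263, 0.096491, 0.359649, 0.122807, 0.087719, giving 1−D = 0.801477.
Difference = |0.652554 − 0.801477| = 0.148923, i.e. 0.149 to 3 decimal places.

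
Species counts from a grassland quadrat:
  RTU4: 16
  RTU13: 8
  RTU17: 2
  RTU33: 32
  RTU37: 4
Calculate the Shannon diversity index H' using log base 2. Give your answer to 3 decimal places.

Total N = 16+8+2+32+4 = 62, so the proportions are 0.25806, 0.12903, 0.03226, 0.51613, 0.06452 (working shown to 5 dp, full precision carried).
Each pᵢ log₂ pᵢ term: 0.25806×(-1.95420)=-0.50431, 0.12903×(-2.95420)=-0.38119, 0.03226×(-4.95420)=-0.15981, 0.51613×(-0.95420)=-0.49249, 0.06452×(-3.95420)=-0.25511.
Sum = -1.79291, so H' = 1.793.

1.793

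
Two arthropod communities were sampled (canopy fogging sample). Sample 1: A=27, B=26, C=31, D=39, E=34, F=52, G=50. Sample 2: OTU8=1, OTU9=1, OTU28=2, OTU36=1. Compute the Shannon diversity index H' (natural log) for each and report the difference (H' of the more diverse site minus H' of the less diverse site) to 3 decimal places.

0.580

Sample 1: N=259, proportions 0.10425, 0.10039, 0.11969, 0.15058, 0.13127, 0.20077, 0.19305, giving H' = 1.91207 (working shown to 5 dp, full precision carried).
Sample 2: N=5, proportions 0.2, 0.2, 0.4, 0.2, giving H' = 1.33218.
Difference = |1.91207 − 1.33218| = 0.57989, i.e. 0.580 to 3 decimal places.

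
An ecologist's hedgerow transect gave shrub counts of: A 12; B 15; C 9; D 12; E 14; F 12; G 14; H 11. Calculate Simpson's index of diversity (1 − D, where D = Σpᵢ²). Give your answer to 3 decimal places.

0.872

Total N = 12+15+9+12+14+12+14+11 = 99, so the proportions are 0.12121, 0.15152, 0.09091, 0.12121, 0.14141, 0.12121, 0.14141, 0.11111 (working shown to 5 dp, full precision carried).
D = 0.12121² + 0.15152² + 0.09091² + 0.12121² + 0.14141² + 0.12121² + 0.14141² + 0.11111² = 0.01469 + 0.02296 + 0.00826 + 0.01469 + 0.02000 + 0.01469 + 0.02000 + 0.01235 = 0.12764.
So 1 − D = 0.87236, i.e. 0.872 to 3 decimal places.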